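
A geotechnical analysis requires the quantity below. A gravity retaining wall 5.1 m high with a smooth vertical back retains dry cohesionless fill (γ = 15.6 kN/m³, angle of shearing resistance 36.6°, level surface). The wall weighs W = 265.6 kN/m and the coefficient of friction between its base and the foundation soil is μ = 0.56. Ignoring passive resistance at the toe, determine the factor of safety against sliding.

K_a = tan²(45° − 36.6°/2) = 0.2530.
P_a = ½K_aγH² = 0.5×0.2530×15.6×5.1² = 51.32 kN/m, acting at H/3 = 1.700 m above the base.
FS_sliding = μW / P_a = 0.56×265.6 / 51.32 = 2.898.

2.90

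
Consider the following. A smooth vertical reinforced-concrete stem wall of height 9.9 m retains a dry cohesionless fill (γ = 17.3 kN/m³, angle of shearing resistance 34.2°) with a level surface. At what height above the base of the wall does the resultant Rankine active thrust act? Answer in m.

3.30 m

K_a = 0.2803.
The pressure distribution is triangular, so the resultant acts at H/3 above the base = 9.9/3 = 3.300 m.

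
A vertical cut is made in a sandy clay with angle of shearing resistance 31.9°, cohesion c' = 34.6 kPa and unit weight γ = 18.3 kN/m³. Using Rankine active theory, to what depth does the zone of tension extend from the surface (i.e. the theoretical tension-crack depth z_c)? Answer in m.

K_a = tan²(45° − 31.9°/2) = 0.3085; √K_a = 0.5555.
The active pressure is zero where K_a γ z = 2c√K_a, so z_c = 2c/(γ√K_a) = 2×34.6/(18.3×0.5555) = 6.808 m.

6.81 m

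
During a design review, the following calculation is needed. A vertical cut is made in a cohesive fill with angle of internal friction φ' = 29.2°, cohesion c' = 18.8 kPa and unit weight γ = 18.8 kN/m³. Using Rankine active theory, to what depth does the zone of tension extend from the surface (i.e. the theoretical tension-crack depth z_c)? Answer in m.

K_a = tan²(45° − 29.2°/2) = 0.3442; √K_a = 0.5867.
The active pressure is zero where K_a γ z = 2c√K_a, so z_c = 2c/(γ√K_a) = 2×18.8/(18.8×0.5867) = 3.409 m.

3.41 m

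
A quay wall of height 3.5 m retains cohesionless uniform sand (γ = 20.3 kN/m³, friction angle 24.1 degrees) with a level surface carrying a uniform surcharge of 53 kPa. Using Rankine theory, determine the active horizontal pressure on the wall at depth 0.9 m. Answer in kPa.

29.9 kPa

K_a = (1 − sin φ)/(1 + sin φ) = 0.4201.
σ_v = γz + q = 20.3 × 0.9 + 53 = 71.27 kPa.
σ_h = K_a σ_v = 0.4201 × 71.27 = 29.94 kPa.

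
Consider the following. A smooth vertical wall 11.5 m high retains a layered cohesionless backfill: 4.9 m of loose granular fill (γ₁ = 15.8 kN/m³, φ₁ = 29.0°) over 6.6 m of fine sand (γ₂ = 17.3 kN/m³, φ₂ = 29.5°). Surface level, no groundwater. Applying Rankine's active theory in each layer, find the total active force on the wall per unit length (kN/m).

368 kN/m

K_a1 = tan²(45°−29.0°/2) = 0.3470; K_a2 = tan²(45°−29.5°/2) = 0.3401.
Layer 1: σ at base = K_a1 γ₁ h₁ = 26.86 kPa; P₁ = ½×26.86×4.9 = 65.81.
Layer 2: σ_v at top = γ₁h₁ = 77.42; σ_h top = K_a2×77.42 = 26.33; σ_h base = K_a2×(77.42+17.3×6.6) = 65.16.
P₂ = ½(26.33+65.16)×6.6 = 301.9. Total P_a = 65.81+301.9 = 367.7 kN/m.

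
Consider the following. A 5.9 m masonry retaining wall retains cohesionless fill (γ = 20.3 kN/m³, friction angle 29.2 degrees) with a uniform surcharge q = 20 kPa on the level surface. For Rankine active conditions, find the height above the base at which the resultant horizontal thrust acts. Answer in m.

K_a = 0.3442.
Triangular part P₁ = ½K_aγH² = 121.6 at H/3 = 1.967 m; rectangular part P₂ = K_a q H = 40.62 at H/2 = 2.950 m.
ȳ = (P₁·1.967 + P₂·2.950)/(P₁+P₂) = 2.213 m.

2.21 m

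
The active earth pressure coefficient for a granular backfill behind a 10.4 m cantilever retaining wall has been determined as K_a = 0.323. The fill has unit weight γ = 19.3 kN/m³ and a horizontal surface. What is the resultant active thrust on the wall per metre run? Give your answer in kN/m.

337 kN/m

P = ½ K_a γ H² = 0.5 × 0.323 × 19.3 × 10.4² = 337.1 kN/m.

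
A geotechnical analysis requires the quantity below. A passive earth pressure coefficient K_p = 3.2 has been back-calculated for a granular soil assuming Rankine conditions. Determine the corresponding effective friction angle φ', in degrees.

K_p = (1+sin φ)/(1−sin φ) ⇒ sin φ = (K_p − 1)/(K_p + 1) = 0.5238.
φ = arcsin(0.5238) = 31.59°.

31.6°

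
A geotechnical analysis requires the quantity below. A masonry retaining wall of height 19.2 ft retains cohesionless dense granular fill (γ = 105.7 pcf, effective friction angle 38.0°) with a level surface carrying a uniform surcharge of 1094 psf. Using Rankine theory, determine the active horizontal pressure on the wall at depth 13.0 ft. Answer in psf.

587 psf

K_a = (1 − sin φ)/(1 + sin φ) = 0.2379.
σ_v = γz + q = 105.7 × 13.0 + 1094 = 2468 psf.
σ_h = K_a σ_v = 0.2379 × 2468 = 587.1 psf.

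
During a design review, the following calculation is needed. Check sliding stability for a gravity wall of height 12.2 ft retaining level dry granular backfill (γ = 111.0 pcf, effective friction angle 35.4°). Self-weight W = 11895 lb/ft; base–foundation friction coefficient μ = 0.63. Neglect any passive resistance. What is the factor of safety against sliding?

K_a = tan²(45° − 35.4°/2) = 0.2664.
P_a = ½K_aγH² = 0.5×0.2664×111.0×12.2² = 2201 lb/ft, acting at H/3 = 4.067 ft above the base.
FS_sliding = μW / P_a = 0.63×11895 / 2201 = 3.405.

3.41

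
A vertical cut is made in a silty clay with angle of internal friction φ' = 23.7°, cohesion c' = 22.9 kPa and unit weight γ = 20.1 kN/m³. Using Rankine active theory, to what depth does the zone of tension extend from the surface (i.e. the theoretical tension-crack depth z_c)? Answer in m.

3.49 m

K_a = tan²(45° − 23.7°/2) = 0.4266; √K_a = 0.6531.
The active pressure is zero where K_a γ z = 2c√K_a, so z_c = 2c/(γ√K_a) = 2×22.9/(20.1×0.6531) = 3.489 m.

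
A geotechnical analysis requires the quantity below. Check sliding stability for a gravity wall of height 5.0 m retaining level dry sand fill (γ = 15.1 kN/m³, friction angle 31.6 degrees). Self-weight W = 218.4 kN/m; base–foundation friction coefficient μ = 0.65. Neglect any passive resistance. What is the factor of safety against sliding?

2.41

K_a = tan²(45° − 31.6°/2) = 0.3123.
P_a = ½K_aγH² = 0.5×0.3123×15.1×5.0² = 58.96 kN/m, acting at H/3 = 1.667 m above the base.
FS_sliding = μW / P_a = 0.65×218.4 / 58.96 = 2.408.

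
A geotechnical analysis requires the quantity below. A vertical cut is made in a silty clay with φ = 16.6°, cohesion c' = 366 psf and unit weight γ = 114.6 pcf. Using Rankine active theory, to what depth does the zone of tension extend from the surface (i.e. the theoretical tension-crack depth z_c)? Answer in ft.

8.57 ft

K_a = tan²(45° − 16.6°/2) = 0.5556; √K_a = 0.7454.
The active pressure is zero where K_a γ z = 2c√K_a, so z_c = 2c/(γ√K_a) = 2×366/(114.6×0.7454) = 8.569 ft.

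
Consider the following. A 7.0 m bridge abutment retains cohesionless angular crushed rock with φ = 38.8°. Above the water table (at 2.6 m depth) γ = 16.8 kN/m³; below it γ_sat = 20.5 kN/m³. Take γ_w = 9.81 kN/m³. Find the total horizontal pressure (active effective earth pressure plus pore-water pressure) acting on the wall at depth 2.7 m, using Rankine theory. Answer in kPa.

K_a = (1 − sin φ)/(1 + sin φ) = 0.2296.
γ' = 20.5 − 9.81 = 10.69 kN/m³.
Effective vertical stress at 2.7 m: σ'_v = 16.8×2.6 + 10.69×0.100 = 44.75 kPa.
σ'_h = K_a σ'_v = 0.2296 × 44.75 = 10.27 kPa; u = γ_w × 0.100 = 0.9810 kPa.
Total σ_h = 10.27 + 0.9810 = 11.25 kPa.

11.3 kPa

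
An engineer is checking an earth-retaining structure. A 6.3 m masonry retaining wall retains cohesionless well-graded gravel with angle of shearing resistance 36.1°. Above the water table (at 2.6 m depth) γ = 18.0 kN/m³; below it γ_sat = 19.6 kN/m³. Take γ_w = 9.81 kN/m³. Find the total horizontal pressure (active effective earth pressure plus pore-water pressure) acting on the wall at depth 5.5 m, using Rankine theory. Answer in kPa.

47.9 kPa

K_a = (1 − sin φ)/(1 + sin φ) = 0.2585.
γ' = 19.6 − 9.81 = 9.790 kN/m³.
Effective vertical stress at 5.5 m: σ'_v = 18.0×2.6 + 9.790×2.90 = 75.19 kPa.
σ'_h = K_a σ'_v = 0.2585 × 75.19 = 19.44 kPa; u = γ_w × 2.90 = 28.45 kPa.
Total σ_h = 19.44 + 28.45 = 47.89 kPa.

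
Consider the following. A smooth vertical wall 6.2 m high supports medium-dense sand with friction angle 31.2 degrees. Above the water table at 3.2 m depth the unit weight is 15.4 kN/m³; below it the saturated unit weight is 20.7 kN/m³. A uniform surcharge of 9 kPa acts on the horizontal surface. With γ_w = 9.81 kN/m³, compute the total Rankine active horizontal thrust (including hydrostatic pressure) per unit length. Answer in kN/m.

149 kN/m

K_a = tan²(45° − φ/2) = 0.3175.
γ' = 20.7 − 9.81 = 10.89 kN/m³. h₂ = H − d_w = 3.0 m.
σ'_h: at surface K_a·q = 2.857; at WT K_a(q+γd_w) = 18.50; at base K_a(q+γd_w+γ'h₂) = 28.88 kPa.
P₁ = ½(2.857+18.50)×3.2 = 34.18; P₂ = ½(18.50+28.88)×3.0 = 71.07; P_w = ½γ_w h₂² = 44.14.
Total = 34.18+71.07+44.14 = 149.4 kN/m.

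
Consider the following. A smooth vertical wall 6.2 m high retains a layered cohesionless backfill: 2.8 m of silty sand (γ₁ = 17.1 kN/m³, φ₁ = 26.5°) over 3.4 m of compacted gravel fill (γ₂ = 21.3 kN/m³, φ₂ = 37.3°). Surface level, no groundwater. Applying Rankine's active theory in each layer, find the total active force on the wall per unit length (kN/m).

95.8 kN/m

K_a1 = tan²(45°−26.5°/2) = 0.3829; K_a2 = tan²(45°−37.3°/2) = 0.2453.
Layer 1: σ at base = K_a1 γ₁ h₁ = 18.34 kPa; P₁ = ½×18.34×2.8 = 25.67.
Layer 2: σ_v at top = γ₁h₁ = 47.88; σ_h top = K_a2×47.88 = 11.75; σ_h base = K_a2×(47.88+21.3×3.4) = 29.51.
P₂ = ½(11.75+29.51)×3.4 = 70.14. Total P_a = 25.67+70.14 = 95.81 kN/m.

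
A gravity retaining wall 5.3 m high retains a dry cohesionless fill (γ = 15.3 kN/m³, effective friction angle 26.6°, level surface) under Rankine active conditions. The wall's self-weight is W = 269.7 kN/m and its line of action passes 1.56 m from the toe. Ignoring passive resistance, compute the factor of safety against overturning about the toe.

K_a = tan²(45° − 26.6°/2) = 0.3814.
P_a = ½K_aγH² = 0.5×0.3814×15.3×5.3² = 81.97 kN/m, acting at H/3 = 1.767 m above the base.
Overturning moment M_o = P_a × H/3 = 81.97 × 1.767 = 144.8.
Resisting moment M_r = W × 1.56 = 269.7 × 1.56 = 420.7.
FS_overturning = M_r/M_o = 420.7/144.8 = 2.905.

2.91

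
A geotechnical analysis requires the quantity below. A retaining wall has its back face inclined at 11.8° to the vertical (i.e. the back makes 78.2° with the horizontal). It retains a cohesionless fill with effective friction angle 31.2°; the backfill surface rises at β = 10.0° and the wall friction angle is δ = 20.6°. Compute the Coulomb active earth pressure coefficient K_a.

K_a = sin²(α+φ) / [sin²α · sin(α−δ) · (1 + √{sin(φ+δ)sin(φ−β) / (sin(α−δ)sin(α+β))})²].
With α = 78.2°, φ = 31.2°, δ = 20.6°, β = 10.0°: K_a = 0.4403.

0.440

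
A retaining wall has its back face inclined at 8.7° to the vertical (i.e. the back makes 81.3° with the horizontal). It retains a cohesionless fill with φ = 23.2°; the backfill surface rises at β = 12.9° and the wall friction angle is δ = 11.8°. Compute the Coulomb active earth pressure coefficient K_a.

0.578

K_a = sin²(α+φ) / [sin²α · sin(α−δ) · (1 + √{sin(φ+δ)sin(φ−β) / (sin(α−δ)sin(α+β))})²].
With α = 81.3°, φ = 23.2°, δ = 11.8°, β = 12.9°: K_a = 0.5778.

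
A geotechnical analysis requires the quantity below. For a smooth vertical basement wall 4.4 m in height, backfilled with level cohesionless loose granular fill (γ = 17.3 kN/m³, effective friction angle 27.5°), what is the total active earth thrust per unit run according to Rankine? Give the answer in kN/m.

61.7 kN/m

K_a = tan²(45° − φ/2) = 0.3682.
P_a = ½ K_a γ H² = 0.5 × 0.3682 × 17.3 × 4.4² = 61.66 kN/m.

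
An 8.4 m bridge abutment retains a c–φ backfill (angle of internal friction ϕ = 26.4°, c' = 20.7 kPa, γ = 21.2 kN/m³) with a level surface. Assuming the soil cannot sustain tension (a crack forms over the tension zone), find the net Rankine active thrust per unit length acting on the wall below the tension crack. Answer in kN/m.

112 kN/m

K_a = 0.3844; √K_a = 0.6200.
Tension-crack depth z_c = 2c/(γ√K_a) = 2×20.7/(21.2×0.6200) = 3.150 m.
σ_a at base = K_a γ H − 2c√K_a = 0.3844×21.2×8.4 − 2×20.7×0.6200 = 42.79 kPa.
P_a = ½ × 42.79 × (H − z_c) = 0.5×42.79×5.250 = 112.3 kN/m.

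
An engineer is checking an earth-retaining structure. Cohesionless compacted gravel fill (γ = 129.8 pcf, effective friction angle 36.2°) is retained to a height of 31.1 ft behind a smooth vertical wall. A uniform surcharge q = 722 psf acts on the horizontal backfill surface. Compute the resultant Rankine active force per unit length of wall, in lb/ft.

21900 lb/ft

K_a = tan²(45° − φ/2) = 0.2574.
Soil triangle: ½ K_a γ H² = 0.5×0.2574×129.8×31.1² = 16160 lb/ft.
Surcharge rectangle: K_a q H = 0.2574×722×31.1 = 5779 lb/ft.
Total = 16160 + 5779 = 21940 lb/ft.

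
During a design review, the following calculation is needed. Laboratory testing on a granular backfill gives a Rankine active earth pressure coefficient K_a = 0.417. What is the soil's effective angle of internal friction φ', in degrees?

K_a = tan²(45° − φ/2) ⇒ 45° − φ/2 = arctan(√0.417) = 32.85°.
φ = 2(45° − 32.85°) = 24.29°.

24.3°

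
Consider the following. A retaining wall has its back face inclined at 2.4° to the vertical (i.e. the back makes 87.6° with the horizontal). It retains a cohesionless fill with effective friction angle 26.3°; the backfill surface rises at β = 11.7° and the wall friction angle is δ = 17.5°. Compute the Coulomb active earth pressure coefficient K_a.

K_a = sin²(α+φ) / [sin²α · sin(α−δ) · (1 + √{sin(φ+δ)sin(φ−β) / (sin(α−δ)sin(α+β))})²].
With α = 87.6°, φ = 26.3°, δ = 17.5°, β = 11.7°: K_a = 0.4333.

0.433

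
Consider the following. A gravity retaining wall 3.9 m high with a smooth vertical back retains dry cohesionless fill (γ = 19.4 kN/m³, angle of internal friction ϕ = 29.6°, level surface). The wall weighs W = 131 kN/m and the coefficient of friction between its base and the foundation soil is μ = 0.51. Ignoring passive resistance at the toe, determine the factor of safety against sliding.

1.34

K_a = tan²(45° − 29.6°/2) = 0.3387.
P_a = ½K_aγH² = 0.5×0.3387×19.4×3.9² = 49.98 kN/m, acting at H/3 = 1.300 m above the base.
FS_sliding = μW / P_a = 0.51×131 / 49.98 = 1.337.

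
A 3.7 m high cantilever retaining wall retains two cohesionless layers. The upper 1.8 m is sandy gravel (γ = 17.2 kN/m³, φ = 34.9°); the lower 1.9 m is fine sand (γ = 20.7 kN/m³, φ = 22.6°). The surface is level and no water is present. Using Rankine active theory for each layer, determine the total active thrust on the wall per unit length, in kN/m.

50.4 kN/m

K_a1 = tan²(45°−34.9°/2) = 0.2721; K_a2 = tan²(45°−22.6°/2) = 0.4448.
Layer 1: σ at base = K_a1 γ₁ h₁ = 8.426 kPa; P₁ = ½×8.426×1.8 = 7.583.
Layer 2: σ_v at top = γ₁h₁ = 30.96; σ_h top = K_a2×30.96 = 13.77; σ_h base = K_a2×(30.96+20.7×1.9) = 31.26.
P₂ = ½(13.77+31.26)×1.9 = 42.78. Total P_a = 7.583+42.78 = 50.37 kN/m.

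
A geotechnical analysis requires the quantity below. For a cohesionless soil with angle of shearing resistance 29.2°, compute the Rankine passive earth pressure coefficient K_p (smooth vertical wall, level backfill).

K_p = (1 + sin φ)/(1 − sin φ) = tan²(45° + 29.2°/2) = 2.905.

2.91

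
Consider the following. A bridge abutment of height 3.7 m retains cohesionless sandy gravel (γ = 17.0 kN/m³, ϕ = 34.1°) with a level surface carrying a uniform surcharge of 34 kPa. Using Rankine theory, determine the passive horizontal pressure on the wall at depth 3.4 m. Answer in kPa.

K_p = (1 + sin φ)/(1 − sin φ) = 3.552.
σ_v = γz + q = 17.0 × 3.4 + 34 = 91.80 kPa.
σ_h = K_p σ_v = 3.552 × 91.80 = 326.1 kPa.

326 kPa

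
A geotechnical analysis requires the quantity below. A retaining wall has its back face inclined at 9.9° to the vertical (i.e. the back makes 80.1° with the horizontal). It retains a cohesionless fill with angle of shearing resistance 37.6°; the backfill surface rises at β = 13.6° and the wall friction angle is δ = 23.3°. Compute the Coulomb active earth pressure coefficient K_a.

K_a = sin²(α+φ) / [sin²α · sin(α−δ) · (1 + √{sin(φ+δ)sin(φ−β) / (sin(α−δ)sin(α+β))})²].
With α = 80.1°, φ = 37.6°, δ = 23.3°, β = 13.6°: K_a = 0.3536.

0.354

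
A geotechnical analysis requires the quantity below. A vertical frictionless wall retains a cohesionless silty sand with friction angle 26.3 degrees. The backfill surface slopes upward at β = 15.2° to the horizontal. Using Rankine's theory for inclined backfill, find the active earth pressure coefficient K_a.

K_a = cos β · (cos β − √(cos²β − cos²φ)) / (cos β + √(cos²β − cos²φ)).
cos β = 0.9650, cos φ = 0.8965, √(cos²β − cos²φ) = 0.3572.
K_a = 0.9650 × (0.9650 − 0.3572)/(0.9650 + 0.3572) = 0.4436.

0.444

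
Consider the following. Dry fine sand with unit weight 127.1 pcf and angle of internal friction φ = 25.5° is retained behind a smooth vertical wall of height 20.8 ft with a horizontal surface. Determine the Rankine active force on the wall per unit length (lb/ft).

10900 lb/ft

K_a = tan²(45° − φ/2) = 0.3981.
P_a = ½ K_a γ H² = 0.5 × 0.3981 × 127.1 × 20.8² = 10950 lb/ft.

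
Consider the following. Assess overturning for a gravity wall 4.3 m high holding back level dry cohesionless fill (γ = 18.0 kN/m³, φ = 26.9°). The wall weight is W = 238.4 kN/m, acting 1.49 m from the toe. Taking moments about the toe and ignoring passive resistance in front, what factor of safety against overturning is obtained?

K_a = tan²(45° − 26.9°/2) = 0.3770.
P_a = ½K_aγH² = 0.5×0.3770×18.0×4.3² = 62.74 kN/m, acting at H/3 = 1.433 m above the base.
Overturning moment M_o = P_a × H/3 = 62.74 × 1.433 = 89.92.
Resisting moment M_r = W × 1.49 = 238.4 × 1.49 = 355.2.
FS_overturning = M_r/M_o = 355.2/89.92 = 3.950.

3.95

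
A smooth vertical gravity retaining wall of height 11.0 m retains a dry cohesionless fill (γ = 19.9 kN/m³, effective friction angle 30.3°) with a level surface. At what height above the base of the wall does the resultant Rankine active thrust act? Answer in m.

K_a = 0.3293.
The pressure distribution is triangular, so the resultant acts at H/3 above the base = 11.0/3 = 3.667 m.

3.67 m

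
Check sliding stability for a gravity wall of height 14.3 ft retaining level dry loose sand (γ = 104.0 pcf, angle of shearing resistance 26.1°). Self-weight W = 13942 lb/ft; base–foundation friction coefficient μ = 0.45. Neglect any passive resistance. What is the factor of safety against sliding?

1.52

K_a = tan²(45° − 26.1°/2) = 0.3889.
P_a = ½K_aγH² = 0.5×0.3889×104.0×14.3² = 4136 lb/ft, acting at H/3 = 4.767 ft above the base.
FS_sliding = μW / P_a = 0.45×13942 / 4136 = 1.517.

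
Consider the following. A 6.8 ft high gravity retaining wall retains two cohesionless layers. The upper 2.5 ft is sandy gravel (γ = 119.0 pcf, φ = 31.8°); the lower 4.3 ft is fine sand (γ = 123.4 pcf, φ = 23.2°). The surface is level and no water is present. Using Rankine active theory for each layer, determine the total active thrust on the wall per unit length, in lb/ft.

1170 lb/ft

K_a1 = tan²(45°−31.8°/2) = 0.3098; K_a2 = tan²(45°−23.2°/2) = 0.4348.
Layer 1: σ at base = K_a1 γ₁ h₁ = 92.16 psf; P₁ = ½×92.16×2.5 = 115.2.
Layer 2: σ_v at top = γ₁h₁ = 297.5; σ_h top = K_a2×297.5 = 129.3; σ_h base = K_a2×(297.5+123.4×4.3) = 360.1.
P₂ = ½(129.3+360.1)×4.3 = 1052. Total P_a = 115.2+1052 = 1167 lb/ft.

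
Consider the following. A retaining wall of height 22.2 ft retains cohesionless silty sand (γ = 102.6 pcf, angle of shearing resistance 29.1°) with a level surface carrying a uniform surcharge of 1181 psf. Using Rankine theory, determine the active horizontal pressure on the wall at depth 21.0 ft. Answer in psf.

K_a = (1 − sin φ)/(1 + sin φ) = 0.3456.
σ_v = γz + q = 102.6 × 21.0 + 1181 = 3336 psf.
σ_h = K_a σ_v = 0.3456 × 3336 = 1153 psf.

1150 psf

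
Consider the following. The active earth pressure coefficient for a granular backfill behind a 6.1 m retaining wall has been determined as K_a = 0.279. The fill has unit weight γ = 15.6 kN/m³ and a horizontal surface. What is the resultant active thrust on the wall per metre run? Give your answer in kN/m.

81.0 kN/m

P = ½ K_a γ H² = 0.5 × 0.279 × 15.6 × 6.1² = 80.98 kN/m.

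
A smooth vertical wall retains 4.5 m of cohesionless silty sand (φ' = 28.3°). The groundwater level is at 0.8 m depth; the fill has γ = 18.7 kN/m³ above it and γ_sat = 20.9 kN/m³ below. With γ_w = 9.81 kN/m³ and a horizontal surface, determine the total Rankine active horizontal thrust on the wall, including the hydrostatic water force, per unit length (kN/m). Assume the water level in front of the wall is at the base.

116 kN/m

K_a = tan²(45° − φ/2) = 0.3568.
γ' = 20.9 − 9.81 = 11.09 kN/m³. Depth below WT = 3.7 m.
σ'_h at WT = K_a γ d_w = 5.337 kPa; at base = 5.337 + K_a γ' × 3.7 = 19.98 kPa.
P₁ (0–0.8 m) = ½×5.337×0.8 = 2.135. P₂ (0.8–4.5 m) = ½(5.337+19.98)×3.7 = 46.83.
P_w = ½ γ_w h₂² = 0.5×9.81×3.7² = 67.15. Total = 2.135+46.83+67.15 = 116.1 kN/m.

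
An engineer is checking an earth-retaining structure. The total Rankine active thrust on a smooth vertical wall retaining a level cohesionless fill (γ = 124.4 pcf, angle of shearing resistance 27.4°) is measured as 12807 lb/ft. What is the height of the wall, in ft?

K_a = 0.3697. P_a = ½ K_a γ H² ⇒ H = √(2P_a/(K_a γ)).
H = √(2×12807/(0.3697×124.4)) = 23.60 ft.

23.6 ft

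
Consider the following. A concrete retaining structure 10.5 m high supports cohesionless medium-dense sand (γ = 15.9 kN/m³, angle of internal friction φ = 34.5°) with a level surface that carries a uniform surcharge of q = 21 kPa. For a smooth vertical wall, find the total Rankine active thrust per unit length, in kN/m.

K_a = tan²(45° − φ/2) = 0.2768.
Soil triangle: ½ K_a γ H² = 0.5×0.2768×15.9×10.5² = 242.6 kN/m.
Surcharge rectangle: K_a q H = 0.2768×21×10.5 = 61.04 kN/m.
Total = 242.6 + 61.04 = 303.7 kN/m.

304 kN/m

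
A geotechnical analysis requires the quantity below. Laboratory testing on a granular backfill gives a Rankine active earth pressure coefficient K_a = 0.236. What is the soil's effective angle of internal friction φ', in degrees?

K_a = tan²(45° − φ/2) ⇒ 45° − φ/2 = arctan(√0.236) = 25.91°.
φ = 2(45° − 25.91°) = 38.18°.

38.2°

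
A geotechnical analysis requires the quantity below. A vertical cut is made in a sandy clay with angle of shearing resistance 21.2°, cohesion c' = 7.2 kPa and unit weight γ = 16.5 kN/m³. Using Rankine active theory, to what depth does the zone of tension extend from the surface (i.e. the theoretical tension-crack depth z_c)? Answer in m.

1.27 m

K_a = tan²(45° − 21.2°/2) = 0.4688; √K_a = 0.6847.
The active pressure is zero where K_a γ z = 2c√K_a, so z_c = 2c/(γ√K_a) = 2×7.2/(16.5×0.6847) = 1.275 m.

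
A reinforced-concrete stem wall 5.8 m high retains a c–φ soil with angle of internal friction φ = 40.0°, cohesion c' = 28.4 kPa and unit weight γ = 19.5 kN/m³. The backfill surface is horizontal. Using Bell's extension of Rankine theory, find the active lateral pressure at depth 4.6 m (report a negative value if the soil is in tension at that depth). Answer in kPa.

-6.98 kPa

K_a = (1 − sin φ)/(1 + sin φ) = 0.2174.
σ_a = K_a γ z − 2c√K_a = 0.2174×19.5×4.6 − 2×28.4×0.4663 = -6.982 kPa.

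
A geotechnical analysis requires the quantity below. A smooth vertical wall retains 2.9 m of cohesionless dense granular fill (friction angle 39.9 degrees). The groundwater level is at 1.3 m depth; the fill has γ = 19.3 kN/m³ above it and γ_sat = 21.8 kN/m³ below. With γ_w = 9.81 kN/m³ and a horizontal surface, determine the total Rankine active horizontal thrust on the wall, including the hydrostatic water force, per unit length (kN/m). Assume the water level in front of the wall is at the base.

28.2 kN/m

K_a = tan²(45° − φ/2) = 0.2184.
γ' = 21.8 − 9.81 = 11.99 kN/m³. Depth below WT = 1.6 m.
σ'_h at WT = K_a γ d_w = 5.481 kPa; at base = 5.481 + K_a γ' × 1.6 = 9.671 kPa.
P₁ (0–1.3 m) = ½×5.481×1.3 = 3.562. P₂ (1.3–2.9 m) = ½(5.481+9.671)×1.6 = 12.12.
P_w = ½ γ_w h₂² = 0.5×9.81×1.6² = 12.56. Total = 3.562+12.12+12.56 = 28.24 kN/m.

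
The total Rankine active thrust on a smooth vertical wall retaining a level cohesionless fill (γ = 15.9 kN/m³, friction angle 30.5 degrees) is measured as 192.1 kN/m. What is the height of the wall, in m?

8.60 m

K_a = 0.3267. P_a = ½ K_a γ H² ⇒ H = √(2P_a/(K_a γ)).
H = √(2×192.1/(0.3267×15.9)) = 8.601 m.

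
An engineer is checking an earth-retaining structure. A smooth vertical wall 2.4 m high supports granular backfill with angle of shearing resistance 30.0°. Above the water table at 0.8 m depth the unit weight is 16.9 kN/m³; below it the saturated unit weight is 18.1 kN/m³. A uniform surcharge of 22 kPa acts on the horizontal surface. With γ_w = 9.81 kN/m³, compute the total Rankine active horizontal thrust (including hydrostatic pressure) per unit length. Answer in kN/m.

42.7 kN/m

K_a = tan²(45° − φ/2) = 0.3333.
γ' = 18.1 − 9.81 = 8.290 kN/m³. h₂ = H − d_w = 1.6 m.
σ'_h: at surface K_a·q = 7.333; at WT K_a(q+γd_w) = 11.84; at base K_a(q+γd_w+γ'h₂) = 16.26 kPa.
P₁ = ½(7.333+11.84)×0.8 = 7.669; P₂ = ½(11.84+16.26)×1.6 = 22.48; P_w = ½γ_w h₂² = 12.56.
Total = 7.669+22.48+12.56 = 42.71 kN/m.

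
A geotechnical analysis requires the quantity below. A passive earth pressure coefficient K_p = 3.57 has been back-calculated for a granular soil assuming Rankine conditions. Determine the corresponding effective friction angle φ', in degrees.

K_p = (1+sin φ)/(1−sin φ) ⇒ sin φ = (K_p − 1)/(K_p + 1) = 0.5624.
φ = arcsin(0.5624) = 34.22°.

34.2°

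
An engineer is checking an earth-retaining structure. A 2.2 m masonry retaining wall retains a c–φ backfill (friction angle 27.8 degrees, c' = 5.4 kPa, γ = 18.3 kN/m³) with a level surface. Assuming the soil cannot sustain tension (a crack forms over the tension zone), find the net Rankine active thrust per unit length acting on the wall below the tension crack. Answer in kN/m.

K_a = 0.3639; √K_a = 0.6032.
Tension-crack depth z_c = 2c/(γ√K_a) = 2×5.4/(18.3×0.6032) = 0.9783 m.
σ_a at base = K_a γ H − 2c√K_a = 0.3639×18.3×2.2 − 2×5.4×0.6032 = 8.136 kPa.
P_a = ½ × 8.136 × (H − z_c) = 0.5×8.136×1.222 = 4.969 kN/m.

4.97 kN/m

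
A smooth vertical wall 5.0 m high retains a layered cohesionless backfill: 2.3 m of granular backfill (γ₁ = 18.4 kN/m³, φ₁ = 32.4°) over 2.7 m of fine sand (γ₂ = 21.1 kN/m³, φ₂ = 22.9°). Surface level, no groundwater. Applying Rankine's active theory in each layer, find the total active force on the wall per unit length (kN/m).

98.8 kN/m

K_a1 = tan²(45°−32.4°/2) = 0.3022; K_a2 = tan²(45°−22.9°/2) = 0.4398.
Layer 1: σ at base = K_a1 γ₁ h₁ = 12.79 kPa; P₁ = ½×12.79×2.3 = 14.71.
Layer 2: σ_v at top = γ₁h₁ = 42.32; σ_h top = K_a2×42.32 = 18.61; σ_h base = K_a2×(42.32+21.1×2.7) = 43.66.
P₂ = ½(18.61+43.66)×2.7 = 84.07. Total P_a = 14.71+84.07 = 98.78 kN/m.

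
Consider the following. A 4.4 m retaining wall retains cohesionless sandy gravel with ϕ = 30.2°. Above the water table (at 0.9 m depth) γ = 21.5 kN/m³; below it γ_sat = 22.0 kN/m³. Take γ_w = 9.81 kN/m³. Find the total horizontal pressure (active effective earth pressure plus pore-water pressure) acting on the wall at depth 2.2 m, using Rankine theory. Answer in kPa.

K_a = (1 − sin φ)/(1 + sin φ) = 0.3307.
γ' = 22.0 − 9.81 = 12.19 kN/m³.
Effective vertical stress at 2.2 m: σ'_v = 21.5×0.9 + 12.19×1.30 = 35.20 kPa.
σ'_h = K_a σ'_v = 0.3307 × 35.20 = 11.64 kPa; u = γ_w × 1.30 = 12.75 kPa.
Total σ_h = 11.64 + 12.75 = 24.39 kPa.

24.4 kPa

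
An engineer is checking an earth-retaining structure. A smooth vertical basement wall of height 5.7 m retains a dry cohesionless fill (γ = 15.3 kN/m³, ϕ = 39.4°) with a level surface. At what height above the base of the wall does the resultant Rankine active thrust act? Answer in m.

1.90 m

K_a = 0.2234.
The pressure distribution is triangular, so the resultant acts at H/3 above the base = 5.7/3 = 1.900 m.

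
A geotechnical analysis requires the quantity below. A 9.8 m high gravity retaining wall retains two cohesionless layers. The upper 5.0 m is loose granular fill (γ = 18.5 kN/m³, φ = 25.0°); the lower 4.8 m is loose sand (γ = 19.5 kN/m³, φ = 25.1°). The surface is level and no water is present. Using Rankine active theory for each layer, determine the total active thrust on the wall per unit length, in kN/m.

K_a1 = tan²(45°−25.0°/2) = 0.4059; K_a2 = tan²(45°−25.1°/2) = 0.4043.
Layer 1: σ at base = K_a1 γ₁ h₁ = 37.54 kPa; P₁ = ½×37.54×5.0 = 93.85.
Layer 2: σ_v at top = γ₁h₁ = 92.50; σ_h top = K_a2×92.50 = 37.40; σ_h base = K_a2×(92.50+19.5×4.8) = 75.24.
P₂ = ½(37.40+75.24)×4.8 = 270.3. Total P_a = 93.85+270.3 = 364.2 kN/m.

364 kN/m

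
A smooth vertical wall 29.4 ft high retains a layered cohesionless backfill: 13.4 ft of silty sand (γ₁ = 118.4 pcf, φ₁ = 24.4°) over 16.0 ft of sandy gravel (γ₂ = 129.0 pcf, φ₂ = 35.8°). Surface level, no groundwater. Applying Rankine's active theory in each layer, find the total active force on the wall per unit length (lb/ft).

15400 lb/ft

K_a1 = tan²(45°−24.4°/2) = 0.4153; K_a2 = tan²(45°−35.8°/2) = 0.2619.
Layer 1: σ at base = K_a1 γ₁ h₁ = 658.9 psf; P₁ = ½×658.9×13.4 = 4415.
Layer 2: σ_v at top = γ₁h₁ = 1587; σ_h top = K_a2×1587 = 415.5; σ_h base = K_a2×(1587+129.0×16.0) = 955.9.
P₂ = ½(415.5+955.9)×16.0 = 10970. Total P_a = 4415+10970 = 15390 lb/ft.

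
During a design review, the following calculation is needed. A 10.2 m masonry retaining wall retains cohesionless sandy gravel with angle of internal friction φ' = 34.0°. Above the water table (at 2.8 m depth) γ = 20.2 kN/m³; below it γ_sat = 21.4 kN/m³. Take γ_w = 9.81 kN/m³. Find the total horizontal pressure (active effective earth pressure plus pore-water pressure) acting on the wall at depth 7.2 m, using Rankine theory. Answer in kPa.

73.6 kPa

K_a = (1 − sin φ)/(1 + sin φ) = 0.2827.
γ' = 21.4 − 9.81 = 11.59 kN/m³.
Effective vertical stress at 7.2 m: σ'_v = 20.2×2.8 + 11.59×4.40 = 107.6 kPa.
σ'_h = K_a σ'_v = 0.2827 × 107.6 = 30.41 kPa; u = γ_w × 4.40 = 43.16 kPa.
Total σ_h = 30.41 + 43.16 = 73.57 kPa.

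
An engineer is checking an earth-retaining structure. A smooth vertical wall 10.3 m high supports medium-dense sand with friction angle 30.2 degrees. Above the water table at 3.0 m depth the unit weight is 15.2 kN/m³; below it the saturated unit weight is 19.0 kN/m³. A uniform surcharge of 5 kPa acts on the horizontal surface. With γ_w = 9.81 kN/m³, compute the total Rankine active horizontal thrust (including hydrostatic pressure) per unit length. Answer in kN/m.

K_a = tan²(45° − φ/2) = 0.3307.
γ' = 19.0 − 9.81 = 9.190 kN/m³. h₂ = H − d_w = 7.3 m.
σ'_h: at surface K_a·q = 1.653; at WT K_a(q+γd_w) = 16.73; at base K_a(q+γd_w+γ'h₂) = 38.91 kPa.
P₁ = ½(1.653+16.73)×3.0 = 27.58; P₂ = ½(16.73+38.91)×7.3 = 203.1; P_w = ½γ_w h₂² = 261.4.
Total = 27.58+203.1+261.4 = 492.1 kN/m.

492 kN/m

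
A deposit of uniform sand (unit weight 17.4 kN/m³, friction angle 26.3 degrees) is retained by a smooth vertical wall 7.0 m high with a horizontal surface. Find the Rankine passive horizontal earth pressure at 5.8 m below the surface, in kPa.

261 kPa

K_p = (1 + sin φ)/(1 − sin φ) = 2.591.
σ_h = K_p γ z = 2.591 × 17.4 × 5.8 = 261.5 kPa.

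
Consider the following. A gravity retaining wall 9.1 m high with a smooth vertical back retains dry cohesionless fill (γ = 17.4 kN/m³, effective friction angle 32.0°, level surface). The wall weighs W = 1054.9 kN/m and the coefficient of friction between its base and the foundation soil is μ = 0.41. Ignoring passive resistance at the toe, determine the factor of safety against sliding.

K_a = tan²(45° − 32.0°/2) = 0.3073.
P_a = ½K_aγH² = 0.5×0.3073×17.4×9.1² = 221.4 kN/m, acting at H/3 = 3.033 m above the base.
FS_sliding = μW / P_a = 0.41×1054.9 / 221.4 = 1.954.

1.95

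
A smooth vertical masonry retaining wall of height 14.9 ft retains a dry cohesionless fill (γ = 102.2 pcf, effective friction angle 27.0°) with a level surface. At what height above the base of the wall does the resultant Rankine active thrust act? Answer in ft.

K_a = 0.3755.
The pressure distribution is triangular, so the resultant acts at H/3 above the base = 14.9/3 = 4.967 ft.

4.97 ft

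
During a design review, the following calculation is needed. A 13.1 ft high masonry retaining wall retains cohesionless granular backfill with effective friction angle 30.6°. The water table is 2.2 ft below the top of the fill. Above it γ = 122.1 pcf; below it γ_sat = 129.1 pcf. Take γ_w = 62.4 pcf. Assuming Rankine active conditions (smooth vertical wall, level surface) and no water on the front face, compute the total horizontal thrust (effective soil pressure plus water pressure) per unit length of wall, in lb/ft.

6040 lb/ft

K_a = tan²(45° − φ/2) = 0.3253.
γ' = 129.1 − 62.4 = 66.70 pcf. Depth below WT = 10.9 ft.
σ'_h at WT = K_a γ d_w = 87.39 psf; at base = 87.39 + K_a γ' × 10.9 = 323.9 psf.
P₁ (0–2.2 ft) = ½×87.39×2.2 = 96.13. P₂ (2.2–13.1 ft) = ½(87.39+323.9)×10.9 = 2242.
P_w = ½ γ_w h₂² = 0.5×62.4×10.9² = 3707. Total = 96.13+2242+3707 = 6045 lb/ft.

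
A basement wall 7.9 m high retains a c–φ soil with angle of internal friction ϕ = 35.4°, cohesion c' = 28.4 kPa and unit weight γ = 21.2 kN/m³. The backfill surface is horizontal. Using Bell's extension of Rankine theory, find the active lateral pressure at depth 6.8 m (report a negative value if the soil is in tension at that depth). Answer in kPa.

9.09 kPa

K_a = (1 − sin φ)/(1 + sin φ) = 0.2664.
σ_a = K_a γ z − 2c√K_a = 0.2664×21.2×6.8 − 2×28.4×0.5161 = 9.087 kPa.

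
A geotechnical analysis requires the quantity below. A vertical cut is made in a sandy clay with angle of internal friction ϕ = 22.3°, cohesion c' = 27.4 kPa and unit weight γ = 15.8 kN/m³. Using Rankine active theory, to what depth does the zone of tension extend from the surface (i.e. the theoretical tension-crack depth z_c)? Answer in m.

5.17 m

K_a = tan²(45° − 22.3°/2) = 0.4498; √K_a = 0.6707.
The active pressure is zero where K_a γ z = 2c√K_a, so z_c = 2c/(γ√K_a) = 2×27.4/(15.8×0.6707) = 5.171 m.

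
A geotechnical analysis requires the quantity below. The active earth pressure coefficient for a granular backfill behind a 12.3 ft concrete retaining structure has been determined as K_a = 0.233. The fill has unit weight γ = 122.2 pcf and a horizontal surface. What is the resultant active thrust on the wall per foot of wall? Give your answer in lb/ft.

2150 lb/ft

P = ½ K_a γ H² = 0.5 × 0.233 × 122.2 × 12.3² = 2154 lb/ft.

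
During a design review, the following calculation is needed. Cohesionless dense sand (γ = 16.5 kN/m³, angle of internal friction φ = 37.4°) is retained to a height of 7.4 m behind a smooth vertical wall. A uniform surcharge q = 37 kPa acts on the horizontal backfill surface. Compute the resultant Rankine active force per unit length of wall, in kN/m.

177 kN/m

K_a = tan²(45° − φ/2) = 0.2443.
Soil triangle: ½ K_a γ H² = 0.5×0.2443×16.5×7.4² = 110.4 kN/m.
Surcharge rectangle: K_a q H = 0.2443×37×7.4 = 66.88 kN/m.
Total = 110.4 + 66.88 = 177.2 kN/m.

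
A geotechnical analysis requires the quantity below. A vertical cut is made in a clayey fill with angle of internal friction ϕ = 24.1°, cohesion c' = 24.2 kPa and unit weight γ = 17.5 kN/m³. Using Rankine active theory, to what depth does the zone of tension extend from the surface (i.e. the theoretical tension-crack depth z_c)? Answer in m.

K_a = tan²(45° − 24.1°/2) = 0.4201; √K_a = 0.6482.
The active pressure is zero where K_a γ z = 2c√K_a, so z_c = 2c/(γ√K_a) = 2×24.2/(17.5×0.6482) = 4.267 m.

4.27 m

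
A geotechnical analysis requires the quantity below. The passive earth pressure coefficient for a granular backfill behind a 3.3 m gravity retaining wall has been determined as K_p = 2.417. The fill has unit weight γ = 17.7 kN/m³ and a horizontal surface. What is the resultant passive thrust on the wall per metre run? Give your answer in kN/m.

233 kN/m

P = ½ K_p γ H² = 0.5 × 2.417 × 17.7 × 3.3² = 232.9 kN/m.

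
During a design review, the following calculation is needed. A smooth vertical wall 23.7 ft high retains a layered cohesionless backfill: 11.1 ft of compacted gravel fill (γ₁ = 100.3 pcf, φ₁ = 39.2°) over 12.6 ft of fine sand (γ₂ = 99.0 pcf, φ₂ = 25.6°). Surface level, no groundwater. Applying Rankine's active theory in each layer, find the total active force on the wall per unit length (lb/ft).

K_a1 = tan²(45°−39.2°/2) = 0.2255; K_a2 = tan²(45°−25.6°/2) = 0.3966.
Layer 1: σ at base = K_a1 γ₁ h₁ = 251.0 psf; P₁ = ½×251.0×11.1 = 1393.
Layer 2: σ_v at top = γ₁h₁ = 1113; σ_h top = K_a2×1113 = 441.5; σ_h base = K_a2×(1113+99.0×12.6) = 936.2.
P₂ = ½(441.5+936.2)×12.6 = 8679. Total P_a = 1393+8679 = 10070 lb/ft.

10100 lb/ft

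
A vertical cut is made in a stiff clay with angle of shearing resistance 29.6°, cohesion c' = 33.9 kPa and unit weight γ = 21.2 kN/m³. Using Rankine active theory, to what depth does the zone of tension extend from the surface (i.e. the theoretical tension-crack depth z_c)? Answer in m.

K_a = tan²(45° − 29.6°/2) = 0.3387; √K_a = 0.5820.
The active pressure is zero where K_a γ z = 2c√K_a, so z_c = 2c/(γ√K_a) = 2×33.9/(21.2×0.5820) = 5.495 m.

5.49 m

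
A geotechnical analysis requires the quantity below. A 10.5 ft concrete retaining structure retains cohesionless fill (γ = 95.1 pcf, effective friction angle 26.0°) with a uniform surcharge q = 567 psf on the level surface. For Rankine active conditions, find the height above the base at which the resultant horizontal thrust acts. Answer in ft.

K_a = 0.3905.
Triangular part P₁ = ½K_aγH² = 2047 at H/3 = 3.500 ft; rectangular part P₂ = K_a q H = 2325 at H/2 = 5.250 ft.
ȳ = (P₁·3.500 + P₂·5.250)/(P₁+P₂) = 4.431 ft.

4.43 ft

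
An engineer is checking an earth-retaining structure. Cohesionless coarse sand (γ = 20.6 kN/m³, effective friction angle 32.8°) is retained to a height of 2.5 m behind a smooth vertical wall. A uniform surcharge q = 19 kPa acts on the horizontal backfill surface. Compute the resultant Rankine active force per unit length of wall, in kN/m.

33.3 kN/m

K_a = tan²(45° − φ/2) = 0.2973.
Soil triangle: ½ K_a γ H² = 0.5×0.2973×20.6×2.5² = 19.14 kN/m.
Surcharge rectangle: K_a q H = 0.2973×19×2.5 = 14.12 kN/m.
Total = 19.14 + 14.12 = 33.26 kN/m.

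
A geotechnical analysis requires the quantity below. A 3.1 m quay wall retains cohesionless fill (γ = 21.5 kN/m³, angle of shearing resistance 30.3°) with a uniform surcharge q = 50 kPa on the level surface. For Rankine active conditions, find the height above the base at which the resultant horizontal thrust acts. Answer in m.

K_a = 0.3293.
Triangular part P₁ = ½K_aγH² = 34.02 at H/3 = 1.033 m; rectangular part P₂ = K_a q H = 51.04 at H/2 = 1.550 m.
ȳ = (P₁·1.033 + P₂·1.550)/(P₁+P₂) = 1.343 m.

1.34 m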